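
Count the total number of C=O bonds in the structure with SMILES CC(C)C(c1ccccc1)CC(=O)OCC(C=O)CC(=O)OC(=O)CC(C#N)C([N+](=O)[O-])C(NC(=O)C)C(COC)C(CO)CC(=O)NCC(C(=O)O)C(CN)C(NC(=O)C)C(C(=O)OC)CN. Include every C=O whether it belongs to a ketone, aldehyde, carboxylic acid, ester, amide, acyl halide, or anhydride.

9

CH2COOCH2: ester, 1 C=O (running total 1).
CH(CHO): aldehyde, 1 C=O (running total 2).
CH2CO-O-COCH2: anhydride, 2 C=O (running total 4).
CH(NHCOCH3): amide, 1 C=O (running total 5).
CH2CONHCH2: amide, 1 C=O (running total 6).
CH(COOH): carboxylic acid, 1 C=O (running total 7).
CH(NHCOCH3): amide, 1 C=O (running total 8).
CH(COOCH3): ester, 1 C=O (running total 9).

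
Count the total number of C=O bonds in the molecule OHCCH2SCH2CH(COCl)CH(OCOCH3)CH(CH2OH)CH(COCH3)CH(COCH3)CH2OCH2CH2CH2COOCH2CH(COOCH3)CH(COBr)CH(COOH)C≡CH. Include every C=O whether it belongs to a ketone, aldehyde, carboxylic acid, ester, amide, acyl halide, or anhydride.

9

OHC: aldehyde, 1 C=O (running total 1).
CH(COCl): acyl halide, 1 C=O (running total 2).
CH(OCOCH3): ester, 1 C=O (running total 3).
CH(COCH3): ketone, 1 C=O (running total 4).
CH(COCH3): ketone, 1 C=O (running total 5).
CH2COOCH2: ester, 1 C=O (running total 6).
CH(COOCH3): ester, 1 C=O (running total 7).
CH(COBr): acyl halide, 1 C=O (running total 8).
CH(COOH): carboxylic acid, 1 C=O (running total 9).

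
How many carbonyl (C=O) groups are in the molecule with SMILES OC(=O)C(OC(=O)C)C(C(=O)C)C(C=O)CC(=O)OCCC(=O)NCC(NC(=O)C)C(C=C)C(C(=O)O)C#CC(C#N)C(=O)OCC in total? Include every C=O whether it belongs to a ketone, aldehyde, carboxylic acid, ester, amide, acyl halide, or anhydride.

9

HOOC: carboxylic acid, 1 C=O (running total 1).
CH(OCOCH3): ester, 1 C=O (running total 2).
CH(COCH3): ketone, 1 C=O (running total 3).
CH(CHO): aldehyde, 1 C=O (running total 4).
CH2COOCH2: ester, 1 C=O (running total 5).
CH2CONHCH2: amide, 1 C=O (running total 6).
CH(NHCOCH3): amide, 1 C=O (running total 7).
CH(COOH): carboxylic acid, 1 C=O (running total 8).
COOCH2CH3: ester, 1 C=O (running total 9).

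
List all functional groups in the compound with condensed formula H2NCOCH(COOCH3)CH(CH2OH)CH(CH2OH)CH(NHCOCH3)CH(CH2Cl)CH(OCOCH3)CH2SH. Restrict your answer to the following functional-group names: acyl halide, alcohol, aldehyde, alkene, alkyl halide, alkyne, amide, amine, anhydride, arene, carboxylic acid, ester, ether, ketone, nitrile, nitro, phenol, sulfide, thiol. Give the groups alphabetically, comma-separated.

alcohol, alkyl halide, amide, ester, thiol

Reading the structure from left to right:
  H2NCO: –C(=O)NH2: carbonyl C bonded to C and to N → amide (the N is not a separate amine).
  CH(COOCH3): pendant –COOCH3: carbonyl C bonded to C and –OCH3 → ester.
  CH(CH2OH): pendant –CH2OH on an sp³ backbone C → alcohol.
  CH(CH2OH): pendant –CH2OH on an sp³ backbone C → alcohol.
  CH(NHCOCH3): pendant –NHC(=O)CH3: N bonded to a carbonyl → amide (not amine).
  CH(CH2Cl): pendant –CH2X: halogen on sp³ carbon → alkyl halide.
  CH(OCOCH3): pendant –OC(=O)CH3: an acyloxy group → ester.
  CH2SH: –SH on an sp³ carbon → thiol.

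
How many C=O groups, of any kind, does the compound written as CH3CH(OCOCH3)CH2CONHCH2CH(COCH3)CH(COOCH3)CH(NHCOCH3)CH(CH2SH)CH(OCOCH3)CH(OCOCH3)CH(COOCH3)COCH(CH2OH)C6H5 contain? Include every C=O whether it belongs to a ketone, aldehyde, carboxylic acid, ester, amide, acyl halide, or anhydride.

9

CH(OCOCH3): ester, 1 C=O (running total 1).
CH2CONHCH2: amide, 1 C=O (running total 2).
CH(COCH3): ketone, 1 C=O (running total 3).
CH(COOCH3): ester, 1 C=O (running total 4).
CH(NHCOCH3): amide, 1 C=O (running total 5).
CH(OCOCH3): ester, 1 C=O (running total 6).
CH(OCOCH3): ester, 1 C=O (running total 7).
CH(COOCH3): ester, 1 C=O (running total 8).
CO: ketone, 1 C=O (running total 9).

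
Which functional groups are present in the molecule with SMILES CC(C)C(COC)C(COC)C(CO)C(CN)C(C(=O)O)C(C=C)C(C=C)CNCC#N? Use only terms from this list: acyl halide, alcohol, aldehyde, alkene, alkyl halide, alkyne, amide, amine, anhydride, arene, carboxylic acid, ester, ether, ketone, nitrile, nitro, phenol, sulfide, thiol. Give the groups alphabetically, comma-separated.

alcohol, alkene, amine, carboxylic acid, ether, nitrile

Working along the chain:
  CH(CH2OCH3): pendant –CH2OCH3: C–O–C linkage → ether.
  CH(CH2OCH3): pendant –CH2OCH3: C–O–C linkage → ether.
  CH(CH2OH): pendant –CH2OH on an sp³ backbone C → alcohol.
  CH(CH2NH2): pendant –CH2NH2: N on sp³ C, no adjacent C=O → amine.
  CH(COOH): pendant –COOH: carbonyl C bonded to C and –OH → carboxylic acid.
  CH(CH=CH2): pendant –CH=CH2: C=C double bond → alkene.
  CH(CH=CH2): pendant –CH=CH2: C=C double bond → alkene.
  CH2NHCH2: C–N–C with sp³ carbons and no adjacent C=O → amine (secondary).
  CN: –C≡N: carbon triple-bonded to nitrogen → nitrile.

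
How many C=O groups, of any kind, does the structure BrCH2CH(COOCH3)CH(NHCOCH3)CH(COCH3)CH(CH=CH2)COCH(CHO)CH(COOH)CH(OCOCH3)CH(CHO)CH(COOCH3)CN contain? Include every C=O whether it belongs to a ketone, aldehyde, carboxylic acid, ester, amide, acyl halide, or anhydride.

CH(COOCH3): ester, 1 C=O (running total 1).
CH(NHCOCH3): amide, 1 C=O (running total 2).
CH(COCH3): ketone, 1 C=O (running total 3).
CO: ketone, 1 C=O (running total 4).
CH(CHO): aldehyde, 1 C=O (running total 5).
CH(COOH): carboxylic acid, 1 C=O (running total 6).
CH(OCOCH3): ester, 1 C=O (running total 7).
CH(CHO): aldehyde, 1 C=O (running total 8).
CH(COOCH3): ester, 1 C=O (running total 9).

9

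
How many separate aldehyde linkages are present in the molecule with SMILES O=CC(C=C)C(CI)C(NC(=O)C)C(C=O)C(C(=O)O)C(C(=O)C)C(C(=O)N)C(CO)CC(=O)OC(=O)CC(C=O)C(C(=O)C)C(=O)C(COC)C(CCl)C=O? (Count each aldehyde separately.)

4

Taking each segment in turn:
  OHC: terminal –CHO: carbonyl C bonded to H and C → aldehyde.
  CH(CH=CH2): pendant –CH=CH2: C=C double bond → alkene.
  CH(CH2I): pendant –CH2X: halogen on sp³ carbon → alkyl halide.
  CH(NHCOCH3): pendant –NHC(=O)CH3: N bonded to a carbonyl → amide (not amine).
  CH(CHO): pendant –CHO: carbonyl C bonded to C and H → aldehyde.
  CH(COOH): pendant –COOH: carbonyl C bonded to C and –OH → carboxylic acid.
  CH(COCH3): pendant –COCH3: carbonyl C bonded to two carbons → ketone.
  CH(CONH2): pendant –CONH2: carbonyl C bonded to C and N → amide.
  CH(CH2OH): pendant –CH2OH on an sp³ backbone C → alcohol.
  CH2CO-O-COCH2: two acyl groups sharing one oxygen, –C(=O)–O–C(=O)– → anhydride.
  CH(CHO): pendant –CHO: carbonyl C bonded to C and H → aldehyde.
  CH(COCH3): pendant –COCH3: carbonyl C bonded to two carbons → ketone.
  CO: –C(=O)– with carbon on both sides → ketone.
  CH(CH2OCH3): pendant –CH2OCH3: C–O–C linkage → ether.
  CH(CH2Cl): pendant –CH2X: halogen on sp³ carbon → alkyl halide.
  CHO: terminal –CHO: carbonyl C bonded to H and C → aldehyde.
Aldehyde appears at: OHC, CH(CHO), CH(CHO), CHO → 4.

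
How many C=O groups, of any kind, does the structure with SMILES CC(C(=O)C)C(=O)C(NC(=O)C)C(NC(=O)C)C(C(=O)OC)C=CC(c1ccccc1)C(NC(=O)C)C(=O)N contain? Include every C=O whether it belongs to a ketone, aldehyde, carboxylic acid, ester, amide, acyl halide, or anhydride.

CH(COCH3): ketone, 1 C=O (running total 1).
CO: ketone, 1 C=O (running total 2).
CH(NHCOCH3): amide, 1 C=O (running total 3).
CH(NHCOCH3): amide, 1 C=O (running total 4).
CH(COOCH3): ester, 1 C=O (running total 5).
CH(NHCOCH3): amide, 1 C=O (running total 6).
CONH2: amide, 1 C=O (running total 7).

7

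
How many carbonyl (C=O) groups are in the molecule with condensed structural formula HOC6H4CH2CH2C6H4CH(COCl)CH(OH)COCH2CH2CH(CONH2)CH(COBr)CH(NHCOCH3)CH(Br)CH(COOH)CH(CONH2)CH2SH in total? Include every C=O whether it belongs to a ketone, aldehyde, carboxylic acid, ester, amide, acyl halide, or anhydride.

7

CH(COCl): acyl halide, 1 C=O (running total 1).
CO: ketone, 1 C=O (running total 2).
CH(CONH2): amide, 1 C=O (running total 3).
CH(COBr): acyl halide, 1 C=O (running total 4).
CH(NHCOCH3): amide, 1 C=O (running total 5).
CH(COOH): carboxylic acid, 1 C=O (running total 6).
CH(CONH2): amide, 1 C=O (running total 7).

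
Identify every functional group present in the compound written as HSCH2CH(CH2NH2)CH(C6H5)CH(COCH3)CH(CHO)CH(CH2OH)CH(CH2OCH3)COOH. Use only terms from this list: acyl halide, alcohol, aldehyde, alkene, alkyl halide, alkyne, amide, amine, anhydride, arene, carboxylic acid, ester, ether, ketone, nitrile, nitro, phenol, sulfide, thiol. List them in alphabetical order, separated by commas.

Taking each segment in turn:
  HSCH2: –SH on an sp³ carbon → thiol.
  CH(CH2NH2): pendant –CH2NH2: N on sp³ C, no adjacent C=O → amine.
  CH(C6H5): pendant –C6H5: benzene ring → arene.
  CH(COCH3): pendant –COCH3: carbonyl C bonded to two carbons → ketone.
  CH(CHO): pendant –CHO: carbonyl C bonded to C and H → aldehyde.
  CH(CH2OH): pendant –CH2OH on an sp³ backbone C → alcohol.
  CH(CH2OCH3): pendant –CH2OCH3: C–O–C linkage → ether.
  COOH: –COOH: carbonyl C bonded to –OH and C → carboxylic acid (the –OH is not a separate alcohol).

alcohol, aldehyde, amine, arene, carboxylic acid, ether, ketone, thiol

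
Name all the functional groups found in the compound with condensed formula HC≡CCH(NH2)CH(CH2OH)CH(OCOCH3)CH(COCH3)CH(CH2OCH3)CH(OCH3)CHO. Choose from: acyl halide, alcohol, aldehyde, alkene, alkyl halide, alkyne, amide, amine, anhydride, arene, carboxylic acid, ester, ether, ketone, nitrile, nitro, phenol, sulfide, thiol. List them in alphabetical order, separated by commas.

alcohol, aldehyde, alkyne, amine, ester, ether, ketone

C≡C triple bond → alkyne.
–NH2 on an sp³ carbon with no adjacent C=O → amine.
pendant –CH2OH on an sp³ backbone C → alcohol.
pendant –OC(=O)CH3: an acyloxy group → ester.
pendant –COCH3: carbonyl C bonded to two carbons → ketone.
pendant –CH2OCH3: C–O–C linkage → ether.
pendant –OCH3: C–O–C with sp³ C, no adjacent C=O → ether.
terminal –CHO: carbonyl C bonded to H and C → aldehyde.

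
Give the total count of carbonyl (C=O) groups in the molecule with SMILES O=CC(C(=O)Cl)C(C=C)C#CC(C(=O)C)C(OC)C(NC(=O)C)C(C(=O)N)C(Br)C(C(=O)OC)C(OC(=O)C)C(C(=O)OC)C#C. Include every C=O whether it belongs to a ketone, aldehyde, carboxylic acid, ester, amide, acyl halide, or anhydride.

OHC: aldehyde, 1 C=O (running total 1).
CH(COCl): acyl halide, 1 C=O (running total 2).
CH(COCH3): ketone, 1 C=O (running total 3).
CH(NHCOCH3): amide, 1 C=O (running total 4).
CH(CONH2): amide, 1 C=O (running total 5).
CH(COOCH3): ester, 1 C=O (running total 6).
CH(OCOCH3): ester, 1 C=O (running total 7).
CH(COOCH3): ester, 1 C=O (running total 8).

8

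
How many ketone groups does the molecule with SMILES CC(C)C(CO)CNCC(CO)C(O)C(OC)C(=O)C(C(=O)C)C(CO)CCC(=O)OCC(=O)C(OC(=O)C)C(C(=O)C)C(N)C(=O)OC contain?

pendant –CH2OH on an sp³ backbone C → alcohol.
C–N–C with sp³ carbons and no adjacent C=O → amine (secondary).
pendant –CH2OH on an sp³ backbone C → alcohol.
–OH on an sp³ carbon → alcohol (secondary).
pendant –OCH3: C–O–C with sp³ C, no adjacent C=O → ether.
–C(=O)– with carbon on both sides → ketone.
pendant –COCH3: carbonyl C bonded to two carbons → ketone.
pendant –CH2OH on an sp³ backbone C → alcohol.
–C(=O)–O–C with C on the carbonyl side → ester.
–C(=O)– with carbon on both sides → ketone.
pendant –OC(=O)CH3: an acyloxy group → ester.
pendant –COCH3: carbonyl C bonded to two carbons → ketone.
–NH2 on an sp³ carbon with no adjacent C=O → amine.
–C(=O)OCH3: carbonyl C bonded to C and to –OCH3 → ester (not ketone + ether).
Ketone appears at: CO, CH(COCH3), CO, CH(COCH3) → 4.

4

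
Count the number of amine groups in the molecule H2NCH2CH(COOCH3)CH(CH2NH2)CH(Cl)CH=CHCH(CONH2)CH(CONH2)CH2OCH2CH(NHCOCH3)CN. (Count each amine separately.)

2

Reading the structure from left to right:
  H2NCH2: –NH2 on an sp³ carbon with no adjacent C=O → amine.
  CH(COOCH3): pendant –COOCH3: carbonyl C bonded to C and –OCH3 → ester.
  CH(CH2NH2): pendant –CH2NH2: N on sp³ C, no adjacent C=O → amine.
  CH(Cl): halogen on an sp³ carbon → alkyl halide.
  CH=CH: C=C double bond → alkene.
  CH(CONH2): pendant –CONH2: carbonyl C bonded to C and N → amide.
  CH(CONH2): pendant –CONH2: carbonyl C bonded to C and N → amide.
  CH2OCH2: C–O–C with sp³ carbons on both sides and no adjacent C=O → ether.
  CH(NHCOCH3): pendant –NHC(=O)CH3: N bonded to a carbonyl → amide (not amine).
  CN: –C≡N: carbon triple-bonded to nitrogen → nitrile.
Amine appears at: H2NCH2, CH(CH2NH2) → 2.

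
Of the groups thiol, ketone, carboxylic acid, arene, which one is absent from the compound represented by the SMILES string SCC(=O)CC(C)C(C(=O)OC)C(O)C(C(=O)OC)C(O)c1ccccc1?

carboxylic acid

ketone: present (CO — –C(=O)– with carbon on both sides → ketone).
arene: present (C6H5 — –C6H5 phenyl ring → arene).
thiol: present (HSCH2 — –SH on an sp³ carbon → thiol).
carboxylic acid: absent. In CH(COOCH3), the acyl oxygen is bonded to carbon (–O–C), not to H, so this is an ester.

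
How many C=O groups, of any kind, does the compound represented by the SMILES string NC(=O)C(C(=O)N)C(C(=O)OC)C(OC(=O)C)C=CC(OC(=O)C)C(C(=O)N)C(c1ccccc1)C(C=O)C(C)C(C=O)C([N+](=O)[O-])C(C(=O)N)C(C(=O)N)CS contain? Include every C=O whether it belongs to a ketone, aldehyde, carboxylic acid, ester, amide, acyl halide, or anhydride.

H2NCO: amide, 1 C=O (running total 1).
CH(CONH2): amide, 1 C=O (running total 2).
CH(COOCH3): ester, 1 C=O (running total 3).
CH(OCOCH3): ester, 1 C=O (running total 4).
CH(OCOCH3): ester, 1 C=O (running total 5).
CH(CONH2): amide, 1 C=O (running total 6).
CH(CHO): aldehyde, 1 C=O (running total 7).
CH(CHO): aldehyde, 1 C=O (running total 8).
CH(CONH2): amide, 1 C=O (running total 9).
CH(CONH2): amide, 1 C=O (running total 10).

10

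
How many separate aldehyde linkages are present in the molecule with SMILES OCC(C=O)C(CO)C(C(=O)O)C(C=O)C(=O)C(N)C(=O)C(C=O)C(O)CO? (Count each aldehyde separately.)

HO– on an sp³ carbon → alcohol.
pendant –CHO: carbonyl C bonded to C and H → aldehyde.
pendant –CH2OH on an sp³ backbone C → alcohol.
pendant –COOH: carbonyl C bonded to C and –OH → carboxylic acid.
pendant –CHO: carbonyl C bonded to C and H → aldehyde.
–C(=O)– with carbon on both sides → ketone.
–NH2 on an sp³ carbon with no adjacent C=O → amine.
–C(=O)– with carbon on both sides → ketone.
pendant –CHO: carbonyl C bonded to C and H → aldehyde.
–OH on an sp³ carbon → alcohol (secondary).
–OH on an sp³ carbon → alcohol.
Aldehyde appears at: CH(CHO), CH(CHO), CH(CHO) → 3.

3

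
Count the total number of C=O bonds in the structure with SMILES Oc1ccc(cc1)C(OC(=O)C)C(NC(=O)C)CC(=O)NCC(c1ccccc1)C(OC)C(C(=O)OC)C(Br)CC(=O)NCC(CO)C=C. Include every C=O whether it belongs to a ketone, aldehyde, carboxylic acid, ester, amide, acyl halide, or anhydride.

5

CH(OCOCH3): ester, 1 C=O (running total 1).
CH(NHCOCH3): amide, 1 C=O (running total 2).
CH2CONHCH2: amide, 1 C=O (running total 3).
CH(COOCH3): ester, 1 C=O (running total 4).
CH2CONHCH2: amide, 1 C=O (running total 5).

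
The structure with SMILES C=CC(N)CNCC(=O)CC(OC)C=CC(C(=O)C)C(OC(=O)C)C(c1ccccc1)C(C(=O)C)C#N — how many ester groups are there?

C=C double bond → alkene.
–NH2 on an sp³ carbon with no adjacent C=O → amine.
C–N–C with sp³ carbons and no adjacent C=O → amine (secondary).
–C(=O)– with carbon on both sides → ketone.
pendant –OCH3: C–O–C with sp³ C, no adjacent C=O → ether.
C=C double bond → alkene.
pendant –COCH3: carbonyl C bonded to two carbons → ketone.
pendant –OC(=O)CH3: an acyloxy group → ester.
pendant –C6H5: benzene ring → arene.
pendant –COCH3: carbonyl C bonded to two carbons → ketone.
–C≡N: carbon triple-bonded to nitrogen → nitrile.
Ester appears at: CH(OCOCH3) → 1.

1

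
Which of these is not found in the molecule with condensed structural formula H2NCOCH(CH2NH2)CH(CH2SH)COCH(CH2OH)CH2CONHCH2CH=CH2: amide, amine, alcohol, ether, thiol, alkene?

ether

amine: present (CH(CH2NH2) — pendant –CH2NH2: N on sp³ C, no adjacent C=O → amine).
thiol: present (CH(CH2SH) — pendant –CH2SH → thiol).
alkene: present (CH=CH2 — C=C double bond → alkene).
amide: present (H2NCO — –C(=O)NH2: carbonyl C bonded to C and to N → amide (the N is not a separate amine)).
alcohol: present (CH(CH2OH) — pendant –CH2OH on an sp³ backbone C → alcohol).
ether: no segment matches this pattern.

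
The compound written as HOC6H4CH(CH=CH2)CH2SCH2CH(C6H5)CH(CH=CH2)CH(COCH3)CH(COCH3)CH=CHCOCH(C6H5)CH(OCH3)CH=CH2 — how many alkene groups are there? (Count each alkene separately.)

4

Working along the chain:
  HOC6H4: –OH attached directly to an aromatic ring → phenol (not alcohol); the ring itself is an arene.
  CH(CH=CH2): pendant –CH=CH2: C=C double bond → alkene.
  CH2SCH2: C–S–C linkage → sulfide (thioether).
  CH(C6H5): pendant –C6H5: benzene ring → arene.
  CH(CH=CH2): pendant –CH=CH2: C=C double bond → alkene.
  CH(COCH3): pendant –COCH3: carbonyl C bonded to two carbons → ketone.
  CH(COCH3): pendant –COCH3: carbonyl C bonded to two carbons → ketone.
  CH=CH: C=C double bond → alkene.
  CO: –C(=O)– with carbon on both sides → ketone.
  CH(C6H5): pendant –C6H5: benzene ring → arene.
  CH(OCH3): pendant –OCH3: C–O–C with sp³ C, no adjacent C=O → ether.
  CH=CH2: C=C double bond → alkene.
Alkene appears at: CH(CH=CH2), CH(CH=CH2), CH=CH, CH=CH2 → 4.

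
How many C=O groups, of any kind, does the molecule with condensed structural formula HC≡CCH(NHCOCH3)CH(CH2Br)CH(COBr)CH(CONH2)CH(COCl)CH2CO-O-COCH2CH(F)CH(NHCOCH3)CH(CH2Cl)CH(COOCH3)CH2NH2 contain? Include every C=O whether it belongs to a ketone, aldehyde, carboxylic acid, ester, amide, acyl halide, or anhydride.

8

CH(NHCOCH3): amide, 1 C=O (running total 1).
CH(COBr): acyl halide, 1 C=O (running total 2).
CH(CONH2): amide, 1 C=O (running total 3).
CH(COCl): acyl halide, 1 C=O (running total 4).
CH2CO-O-COCH2: anhydride, 2 C=O (running total 6).
CH(NHCOCH3): amide, 1 C=O (running total 7).
CH(COOCH3): ester, 1 C=O (running total 8).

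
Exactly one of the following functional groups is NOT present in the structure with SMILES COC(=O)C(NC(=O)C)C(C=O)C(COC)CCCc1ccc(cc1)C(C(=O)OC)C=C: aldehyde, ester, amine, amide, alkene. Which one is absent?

amine

aldehyde: present (CH(CHO) — pendant –CHO: carbonyl C bonded to C and H → aldehyde).
ester: present (CH3OOC — CH3O–C(=O)–: carbonyl C bonded to C and to –OCH3 → ester (not ketone + ether)).
amide: present (CH(NHCOCH3) — pendant –NHC(=O)CH3: N bonded to a carbonyl → amide (not amine)).
alkene: present (CH=CH2 — C=C double bond → alkene).
amine: absent. In CH(NHCOCH3), the nitrogen is bonded directly to a carbonyl carbon, making it part of an amide, not a free amine.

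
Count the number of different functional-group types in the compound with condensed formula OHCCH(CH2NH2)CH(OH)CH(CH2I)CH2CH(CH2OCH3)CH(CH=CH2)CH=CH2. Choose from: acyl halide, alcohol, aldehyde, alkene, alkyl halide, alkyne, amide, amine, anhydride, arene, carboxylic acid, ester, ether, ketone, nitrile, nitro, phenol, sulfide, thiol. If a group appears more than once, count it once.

Taking each segment in turn:
  OHC: terminal –CHO: carbonyl C bonded to H and C → aldehyde.
  CH(CH2NH2): pendant –CH2NH2: N on sp³ C, no adjacent C=O → amine.
  CH(OH): –OH on an sp³ carbon → alcohol (secondary).
  CH(CH2I): pendant –CH2X: halogen on sp³ carbon → alkyl halide.
  CH(CH2OCH3): pendant –CH2OCH3: C–O–C linkage → ether.
  CH(CH=CH2): pendant –CH=CH2: C=C double bond → alkene.
  CH=CH2: C=C double bond → alkene.
Distinct types present: alcohol, aldehyde, alkene, alkyl halide, amine, ether.

6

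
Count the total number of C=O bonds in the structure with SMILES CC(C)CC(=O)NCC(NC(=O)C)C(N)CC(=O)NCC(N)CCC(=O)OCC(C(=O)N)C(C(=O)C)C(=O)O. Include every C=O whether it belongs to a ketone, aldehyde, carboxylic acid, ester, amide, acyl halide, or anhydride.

CH2CONHCH2: amide, 1 C=O (running total 1).
CH(NHCOCH3): amide, 1 C=O (running total 2).
CH2CONHCH2: amide, 1 C=O (running total 3).
CH2COOCH2: ester, 1 C=O (running total 4).
CH(CONH2): amide, 1 C=O (running total 5).
CH(COCH3): ketone, 1 C=O (running total 6).
COOH: carboxylic acid, 1 C=O (running total 7).

7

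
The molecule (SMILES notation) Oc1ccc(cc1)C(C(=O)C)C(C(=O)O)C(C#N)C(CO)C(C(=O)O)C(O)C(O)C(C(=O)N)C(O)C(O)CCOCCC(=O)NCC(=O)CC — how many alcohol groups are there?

Working along the chain:
  HOC6H4: –OH attached directly to an aromatic ring → phenol (not alcohol); the ring itself is an arene.
  CH(COCH3): pendant –COCH3: carbonyl C bonded to two carbons → ketone.
  CH(COOH): pendant –COOH: carbonyl C bonded to C and –OH → carboxylic acid.
  CH(CN): pendant –C≡N: nitrile.
  CH(CH2OH): pendant –CH2OH on an sp³ backbone C → alcohol.
  CH(COOH): pendant –COOH: carbonyl C bonded to C and –OH → carboxylic acid.
  CH(OH): –OH on an sp³ carbon → alcohol (secondary).
  CH(OH): –OH on an sp³ carbon → alcohol (secondary).
  CH(CONH2): pendant –CONH2: carbonyl C bonded to C and N → amide.
  CH(OH): –OH on an sp³ carbon → alcohol (secondary).
  CH(OH): –OH on an sp³ carbon → alcohol (secondary).
  CH2OCH2: C–O–C with sp³ carbons on both sides and no adjacent C=O → ether.
  CH2CONHCH2: –C(=O)–N– linkage → amide (the N is not an amine).
  CO: –C(=O)– with carbon on both sides → ketone.
Alcohol appears at: CH(CH2OH), CH(OH), CH(OH), CH(OH), CH(OH) → 5.

5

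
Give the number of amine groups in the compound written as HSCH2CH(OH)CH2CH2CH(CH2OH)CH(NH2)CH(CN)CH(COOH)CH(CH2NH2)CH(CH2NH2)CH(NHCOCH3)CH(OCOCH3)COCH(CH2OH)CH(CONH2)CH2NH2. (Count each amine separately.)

4

–SH on an sp³ carbon → thiol.
–OH on an sp³ carbon → alcohol (secondary).
pendant –CH2OH on an sp³ backbone C → alcohol.
–NH2 on an sp³ carbon with no adjacent C=O → amine.
pendant –C≡N: nitrile.
pendant –COOH: carbonyl C bonded to C and –OH → carboxylic acid.
pendant –CH2NH2: N on sp³ C, no adjacent C=O → amine.
pendant –CH2NH2: N on sp³ C, no adjacent C=O → amine.
pendant –NHC(=O)CH3: N bonded to a carbonyl → amide (not amine).
pendant –OC(=O)CH3: an acyloxy group → ester.
–C(=O)– with carbon on both sides → ketone.
pendant –CH2OH on an sp³ backbone C → alcohol.
pendant –CONH2: carbonyl C bonded to C and N → amide.
–NH2 on an sp³ carbon with no adjacent C=O → amine.
Amine appears at: CH(NH2), CH(CH2NH2), CH(CH2NH2), CH2NH2 → 4.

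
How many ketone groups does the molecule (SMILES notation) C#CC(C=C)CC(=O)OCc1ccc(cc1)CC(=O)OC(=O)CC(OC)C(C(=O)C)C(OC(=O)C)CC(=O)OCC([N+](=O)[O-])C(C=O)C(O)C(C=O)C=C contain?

Working along the chain:
  HC≡C: C≡C triple bond → alkyne.
  CH(CH=CH2): pendant –CH=CH2: C=C double bond → alkene.
  CH2COOCH2: –C(=O)–O–C with C on the carbonyl side → ester.
  C6H4: para-disubstituted benzene ring → arene.
  CH2CO-O-COCH2: two acyl groups sharing one oxygen, –C(=O)–O–C(=O)– → anhydride.
  CH(OCH3): pendant –OCH3: C–O–C with sp³ C, no adjacent C=O → ether.
  CH(COCH3): pendant –COCH3: carbonyl C bonded to two carbons → ketone.
  CH(OCOCH3): pendant –OC(=O)CH3: an acyloxy group → ester.
  CH2COOCH2: –C(=O)–O–C with C on the carbonyl side → ester.
  CH(NO2): –NO2 on an sp³ carbon → nitro (the N=O is not a carbonyl).
  CH(CHO): pendant –CHO: carbonyl C bonded to C and H → aldehyde.
  CH(OH): –OH on an sp³ carbon → alcohol (secondary).
  CH(CHO): pendant –CHO: carbonyl C bonded to C and H → aldehyde.
  CH=CH2: C=C double bond → alkene.
Ketone appears at: CH(COCH3) → 1.

1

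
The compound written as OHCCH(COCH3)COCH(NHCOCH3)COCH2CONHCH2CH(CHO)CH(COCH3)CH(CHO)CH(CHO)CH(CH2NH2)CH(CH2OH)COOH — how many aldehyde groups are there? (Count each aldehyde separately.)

4

Working along the chain:
  OHC: terminal –CHO: carbonyl C bonded to H and C → aldehyde.
  CH(COCH3): pendant –COCH3: carbonyl C bonded to two carbons → ketone.
  CO: –C(=O)– with carbon on both sides → ketone.
  CH(NHCOCH3): pendant –NHC(=O)CH3: N bonded to a carbonyl → amide (not amine).
  CO: –C(=O)– with carbon on both sides → ketone.
  CH2CONHCH2: –C(=O)–N– linkage → amide (the N is not an amine).
  CH(CHO): pendant –CHO: carbonyl C bonded to C and H → aldehyde.
  CH(COCH3): pendant –COCH3: carbonyl C bonded to two carbons → ketone.
  CH(CHO): pendant –CHO: carbonyl C bonded to C and H → aldehyde.
  CH(CHO): pendant –CHO: carbonyl C bonded to C and H → aldehyde.
  CH(CH2NH2): pendant –CH2NH2: N on sp³ C, no adjacent C=O → amine.
  CH(CH2OH): pendant –CH2OH on an sp³ backbone C → alcohol.
  COOH: –COOH: carbonyl C bonded to –OH and C → carboxylic acid (the –OH is not a separate alcohol).
Aldehyde appears at: OHC, CH(CHO), CH(CHO), CH(CHO) → 4.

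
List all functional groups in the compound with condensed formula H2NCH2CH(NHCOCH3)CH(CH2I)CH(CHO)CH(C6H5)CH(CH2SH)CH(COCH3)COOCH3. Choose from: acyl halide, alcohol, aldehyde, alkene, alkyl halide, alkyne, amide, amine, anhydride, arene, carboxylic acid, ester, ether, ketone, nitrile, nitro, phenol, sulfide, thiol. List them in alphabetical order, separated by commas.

aldehyde, alkyl halide, amide, amine, arene, ester, ketone, thiol

Taking each segment in turn:
  H2NCH2: –NH2 on an sp³ carbon with no adjacent C=O → amine.
  CH(NHCOCH3): pendant –NHC(=O)CH3: N bonded to a carbonyl → amide (not amine).
  CH(CH2I): pendant –CH2X: halogen on sp³ carbon → alkyl halide.
  CH(CHO): pendant –CHO: carbonyl C bonded to C and H → aldehyde.
  CH(C6H5): pendant –C6H5: benzene ring → arene.
  CH(CH2SH): pendant –CH2SH → thiol.
  CH(COCH3): pendant –COCH3: carbonyl C bonded to two carbons → ketone.
  COOCH3: –C(=O)OCH3: carbonyl C bonded to C and to –OCH3 → ester (not ketone + ether).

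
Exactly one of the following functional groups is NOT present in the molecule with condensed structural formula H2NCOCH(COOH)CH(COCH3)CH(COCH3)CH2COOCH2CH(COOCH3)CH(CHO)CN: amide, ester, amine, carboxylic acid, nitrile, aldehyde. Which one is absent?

aldehyde: present (CH(CHO) — pendant –CHO: carbonyl C bonded to C and H → aldehyde).
ester: present (CH2COOCH2 — –C(=O)–O–C with C on the carbonyl side → ester).
amide: present (H2NCO — –C(=O)NH2: carbonyl C bonded to C and to N → amide (the N is not a separate amine)).
nitrile: present (CN — –C≡N: carbon triple-bonded to nitrogen → nitrile).
carboxylic acid: present (CH(COOH) — pendant –COOH: carbonyl C bonded to C and –OH → carboxylic acid).
amine: absent. In H2NCO, the nitrogen is bonded directly to a carbonyl carbon, making it part of an amide, not a free amine.

amine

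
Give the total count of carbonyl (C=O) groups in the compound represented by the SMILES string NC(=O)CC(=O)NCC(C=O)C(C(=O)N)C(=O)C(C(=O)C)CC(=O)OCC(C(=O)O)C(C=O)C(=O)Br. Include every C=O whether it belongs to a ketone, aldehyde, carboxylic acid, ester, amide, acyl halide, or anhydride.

10

H2NCO: amide, 1 C=O (running total 1).
CH2CONHCH2: amide, 1 C=O (running total 2).
CH(CHO): aldehyde, 1 C=O (running total 3).
CH(CONH2): amide, 1 C=O (running total 4).
CO: ketone, 1 C=O (running total 5).
CH(COCH3): ketone, 1 C=O (running total 6).
CH2COOCH2: ester, 1 C=O (running total 7).
CH(COOH): carboxylic acid, 1 C=O (running total 8).
CH(CHO): aldehyde, 1 C=O (running total 9).
COBr: acyl halide, 1 C=O (running total 10).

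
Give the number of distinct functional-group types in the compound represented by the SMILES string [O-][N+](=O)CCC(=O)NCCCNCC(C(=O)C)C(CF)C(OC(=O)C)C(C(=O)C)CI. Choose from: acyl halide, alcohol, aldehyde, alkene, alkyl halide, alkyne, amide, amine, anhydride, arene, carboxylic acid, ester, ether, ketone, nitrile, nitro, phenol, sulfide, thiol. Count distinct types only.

6

–NO2 on carbon → nitro group.
–C(=O)–N– linkage → amide (the N is not an amine).
C–N–C with sp³ carbons and no adjacent C=O → amine (secondary).
pendant –COCH3: carbonyl C bonded to two carbons → ketone.
pendant –CH2X: halogen on sp³ carbon → alkyl halide.
pendant –OC(=O)CH3: an acyloxy group → ester.
pendant –COCH3: carbonyl C bonded to two carbons → ketone.
halogen on an sp³ carbon → alkyl halide.
Distinct types present: alkyl halide, amide, amine, ester, ketone, nitro.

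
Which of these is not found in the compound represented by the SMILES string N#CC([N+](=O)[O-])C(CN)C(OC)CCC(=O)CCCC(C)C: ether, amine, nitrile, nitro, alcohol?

alcohol

amine: present (CH(CH2NH2) — pendant –CH2NH2: N on sp³ C, no adjacent C=O → amine).
ether: present (CH(OCH3) — pendant –OCH3: C–O–C with sp³ C, no adjacent C=O → ether).
nitrile: present (N≡C — N≡C–: carbon triple-bonded to nitrogen → nitrile).
nitro: present (CH(NO2) — –NO2 on an sp³ carbon → nitro (the N=O is not a carbonyl)).
alcohol: no segment matches this pattern.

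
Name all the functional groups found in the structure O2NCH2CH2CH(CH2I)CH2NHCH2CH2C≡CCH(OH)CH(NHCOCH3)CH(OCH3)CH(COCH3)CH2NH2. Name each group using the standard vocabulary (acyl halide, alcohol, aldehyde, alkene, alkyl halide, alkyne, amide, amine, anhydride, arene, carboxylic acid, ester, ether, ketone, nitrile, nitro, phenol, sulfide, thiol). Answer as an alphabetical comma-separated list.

alcohol, alkyl halide, alkyne, amide, amine, ether, ketone, nitro

Working along the chain:
  O2NCH2: –NO2 on carbon → nitro group.
  CH(CH2I): pendant –CH2X: halogen on sp³ carbon → alkyl halide.
  CH2NHCH2: C–N–C with sp³ carbons and no adjacent C=O → amine (secondary).
  C≡C: C≡C triple bond → alkyne.
  CH(OH): –OH on an sp³ carbon → alcohol (secondary).
  CH(NHCOCH3): pendant –NHC(=O)CH3: N bonded to a carbonyl → amide (not amine).
  CH(OCH3): pendant –OCH3: C–O–C with sp³ C, no adjacent C=O → ether.
  CH(COCH3): pendant –COCH3: carbonyl C bonded to two carbons → ketone.
  CH2NH2: –NH2 on an sp³ carbon with no adjacent C=O → amine.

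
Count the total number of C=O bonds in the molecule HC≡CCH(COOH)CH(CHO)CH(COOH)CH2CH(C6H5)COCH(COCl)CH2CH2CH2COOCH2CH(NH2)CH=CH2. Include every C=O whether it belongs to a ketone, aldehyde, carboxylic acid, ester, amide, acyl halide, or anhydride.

6

CH(COOH): carboxylic acid, 1 C=O (running total 1).
CH(CHO): aldehyde, 1 C=O (running total 2).
CH(COOH): carboxylic acid, 1 C=O (running total 3).
CO: ketone, 1 C=O (running total 4).
CH(COCl): acyl halide, 1 C=O (running total 5).
CH2COOCH2: ester, 1 C=O (running total 6).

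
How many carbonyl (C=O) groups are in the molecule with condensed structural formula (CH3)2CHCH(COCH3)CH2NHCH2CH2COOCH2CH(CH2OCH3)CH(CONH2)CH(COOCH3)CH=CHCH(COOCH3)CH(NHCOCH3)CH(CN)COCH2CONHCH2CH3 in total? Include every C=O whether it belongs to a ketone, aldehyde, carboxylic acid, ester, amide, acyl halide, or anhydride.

8

CH(COCH3): ketone, 1 C=O (running total 1).
CH2COOCH2: ester, 1 C=O (running total 2).
CH(CONH2): amide, 1 C=O (running total 3).
CH(COOCH3): ester, 1 C=O (running total 4).
CH(COOCH3): ester, 1 C=O (running total 5).
CH(NHCOCH3): amide, 1 C=O (running total 6).
CO: ketone, 1 C=O (running total 7).
CH2CONHCH2: amide, 1 C=O (running total 8).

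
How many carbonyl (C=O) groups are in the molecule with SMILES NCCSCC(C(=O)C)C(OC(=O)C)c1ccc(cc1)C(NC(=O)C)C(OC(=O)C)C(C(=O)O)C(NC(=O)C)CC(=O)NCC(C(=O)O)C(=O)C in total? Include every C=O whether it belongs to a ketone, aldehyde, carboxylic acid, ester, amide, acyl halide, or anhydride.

9

CH(COCH3): ketone, 1 C=O (running total 1).
CH(OCOCH3): ester, 1 C=O (running total 2).
CH(NHCOCH3): amide, 1 C=O (running total 3).
CH(OCOCH3): ester, 1 C=O (running total 4).
CH(COOH): carboxylic acid, 1 C=O (running total 5).
CH(NHCOCH3): amide, 1 C=O (running total 6).
CH2CONHCH2: amide, 1 C=O (running total 7).
CH(COOH): carboxylic acid, 1 C=O (running total 8).
CO: ketone, 1 C=O (running total 9).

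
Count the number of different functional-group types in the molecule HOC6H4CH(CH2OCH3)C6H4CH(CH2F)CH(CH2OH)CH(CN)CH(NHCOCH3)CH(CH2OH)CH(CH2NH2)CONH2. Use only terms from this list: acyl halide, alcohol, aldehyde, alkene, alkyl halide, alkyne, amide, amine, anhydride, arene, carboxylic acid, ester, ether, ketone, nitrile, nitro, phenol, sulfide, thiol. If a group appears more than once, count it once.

–OH attached directly to an aromatic ring → phenol (not alcohol); the ring itself is an arene.
pendant –CH2OCH3: C–O–C linkage → ether.
para-disubstituted benzene ring → arene.
pendant –CH2X: halogen on sp³ carbon → alkyl halide.
pendant –CH2OH on an sp³ backbone C → alcohol.
pendant –C≡N: nitrile.
pendant –NHC(=O)CH3: N bonded to a carbonyl → amide (not amine).
pendant –CH2OH on an sp³ backbone C → alcohol.
pendant –CH2NH2: N on sp³ C, no adjacent C=O → amine.
–C(=O)NH2: carbonyl C bonded to C and to N → amide (the N is not a separate amine).
Distinct types present: alcohol, alkyl halide, amide, amine, arene, ether, nitrile, phenol.

8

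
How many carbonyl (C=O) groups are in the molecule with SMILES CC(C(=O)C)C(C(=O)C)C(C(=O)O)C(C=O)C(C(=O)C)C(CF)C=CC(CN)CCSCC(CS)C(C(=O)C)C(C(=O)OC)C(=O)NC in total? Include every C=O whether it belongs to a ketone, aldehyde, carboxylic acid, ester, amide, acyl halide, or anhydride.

CH(COCH3): ketone, 1 C=O (running total 1).
CH(COCH3): ketone, 1 C=O (running total 2).
CH(COOH): carboxylic acid, 1 C=O (running total 3).
CH(CHO): aldehyde, 1 C=O (running total 4).
CH(COCH3): ketone, 1 C=O (running total 5).
CH(COCH3): ketone, 1 C=O (running total 6).
CH(COOCH3): ester, 1 C=O (running total 7).
CONHCH3: amide, 1 C=O (running total 8).

8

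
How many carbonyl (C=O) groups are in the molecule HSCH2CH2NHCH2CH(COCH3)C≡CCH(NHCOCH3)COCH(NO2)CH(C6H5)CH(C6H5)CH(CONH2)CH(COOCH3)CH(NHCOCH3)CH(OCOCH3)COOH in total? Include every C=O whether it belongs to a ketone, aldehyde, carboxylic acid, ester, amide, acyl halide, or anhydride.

CH(COCH3): ketone, 1 C=O (running total 1).
CH(NHCOCH3): amide, 1 C=O (running total 2).
CO: ketone, 1 C=O (running total 3).
CH(CONH2): amide, 1 C=O (running total 4).
CH(COOCH3): ester, 1 C=O (running total 5).
CH(NHCOCH3): amide, 1 C=O (running total 6).
CH(OCOCH3): ester, 1 C=O (running total 7).
COOH: carboxylic acid, 1 C=O (running total 8).

8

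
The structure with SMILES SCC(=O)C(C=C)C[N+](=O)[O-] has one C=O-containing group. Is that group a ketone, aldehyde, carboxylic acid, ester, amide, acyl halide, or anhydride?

The carbonyl is in the CO segment: –C(=O)– with carbon on both sides → ketone.

ketone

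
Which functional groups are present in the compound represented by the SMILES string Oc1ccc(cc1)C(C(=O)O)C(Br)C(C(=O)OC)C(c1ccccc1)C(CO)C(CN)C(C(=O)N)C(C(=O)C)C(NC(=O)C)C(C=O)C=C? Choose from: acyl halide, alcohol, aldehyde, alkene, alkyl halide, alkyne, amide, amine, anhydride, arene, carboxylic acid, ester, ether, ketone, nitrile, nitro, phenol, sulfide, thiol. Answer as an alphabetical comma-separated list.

–OH attached directly to an aromatic ring → phenol (not alcohol); the ring itself is an arene.
pendant –COOH: carbonyl C bonded to C and –OH → carboxylic acid.
halogen on an sp³ carbon → alkyl halide.
pendant –COOCH3: carbonyl C bonded to C and –OCH3 → ester.
pendant –C6H5: benzene ring → arene.
pendant –CH2OH on an sp³ backbone C → alcohol.
pendant –CH2NH2: N on sp³ C, no adjacent C=O → amine.
pendant –CONH2: carbonyl C bonded to C and N → amide.
pendant –COCH3: carbonyl C bonded to two carbons → ketone.
pendant –NHC(=O)CH3: N bonded to a carbonyl → amide (not amine).
pendant –CHO: carbonyl C bonded to C and H → aldehyde.
C=C double bond → alkene.

alcohol, aldehyde, alkene, alkyl halide, amide, amine, arene, carboxylic acid, ester, ketone, phenol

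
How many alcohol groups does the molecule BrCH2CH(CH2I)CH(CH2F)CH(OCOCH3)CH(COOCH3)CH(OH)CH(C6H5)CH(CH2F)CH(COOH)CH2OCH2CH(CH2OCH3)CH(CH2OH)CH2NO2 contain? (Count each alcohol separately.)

2

halogen on an sp³ carbon → alkyl halide.
pendant –CH2X: halogen on sp³ carbon → alkyl halide.
pendant –CH2X: halogen on sp³ carbon → alkyl halide.
pendant –OC(=O)CH3: an acyloxy group → ester.
pendant –COOCH3: carbonyl C bonded to C and –OCH3 → ester.
–OH on an sp³ carbon → alcohol (secondary).
pendant –C6H5: benzene ring → arene.
pendant –CH2X: halogen on sp³ carbon → alkyl halide.
pendant –COOH: carbonyl C bonded to C and –OH → carboxylic acid.
C–O–C with sp³ carbons on both sides and no adjacent C=O → ether.
pendant –CH2OCH3: C–O–C linkage → ether.
pendant –CH2OH on an sp³ backbone C → alcohol.
–NO2 on carbon → nitro group.
Alcohol appears at: CH(OH), CH(CH2OH) → 2.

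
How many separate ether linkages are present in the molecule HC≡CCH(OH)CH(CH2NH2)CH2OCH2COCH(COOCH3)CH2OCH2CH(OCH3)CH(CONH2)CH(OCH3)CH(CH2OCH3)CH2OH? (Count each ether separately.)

5

Working along the chain:
  HC≡C: C≡C triple bond → alkyne.
  CH(OH): –OH on an sp³ carbon → alcohol (secondary).
  CH(CH2NH2): pendant –CH2NH2: N on sp³ C, no adjacent C=O → amine.
  CH2OCH2: C–O–C with sp³ carbons on both sides and no adjacent C=O → ether.
  CO: –C(=O)– with carbon on both sides → ketone.
  CH(COOCH3): pendant –COOCH3: carbonyl C bonded to C and –OCH3 → ester.
  CH2OCH2: C–O–C with sp³ carbons on both sides and no adjacent C=O → ether.
  CH(OCH3): pendant –OCH3: C–O–C with sp³ C, no adjacent C=O → ether.
  CH(CONH2): pendant –CONH2: carbonyl C bonded to C and N → amide.
  CH(OCH3): pendant –OCH3: C–O–C with sp³ C, no adjacent C=O → ether.
  CH(CH2OCH3): pendant –CH2OCH3: C–O–C linkage → ether.
  CH2OH: –OH on an sp³ carbon → alcohol.
Ether appears at: CH2OCH2, CH2OCH2, CH(OCH3), CH(OCH3), CH(CH2OCH3) → 5.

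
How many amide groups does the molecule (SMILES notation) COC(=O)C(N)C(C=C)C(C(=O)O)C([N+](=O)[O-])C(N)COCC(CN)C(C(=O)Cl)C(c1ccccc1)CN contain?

0

CH3O–C(=O)–: carbonyl C bonded to C and to –OCH3 → ester (not ketone + ether).
–NH2 on an sp³ carbon with no adjacent C=O → amine.
pendant –CH=CH2: C=C double bond → alkene.
pendant –COOH: carbonyl C bonded to C and –OH → carboxylic acid.
–NO2 on an sp³ carbon → nitro (the N=O is not a carbonyl).
–NH2 on an sp³ carbon with no adjacent C=O → amine.
C–O–C with sp³ carbons on both sides and no adjacent C=O → ether.
pendant –CH2NH2: N on sp³ C, no adjacent C=O → amine.
pendant –C(=O)X: carbonyl C bonded to C and halogen → acyl halide.
pendant –C6H5: benzene ring → arene.
–NH2 on an sp³ carbon with no adjacent C=O → amine.
No segment is a amide: CH(NH2) is amine, not amide; CH(NH2) is amine, not amide; CH(CH2NH2) is amine, not amide. → 0.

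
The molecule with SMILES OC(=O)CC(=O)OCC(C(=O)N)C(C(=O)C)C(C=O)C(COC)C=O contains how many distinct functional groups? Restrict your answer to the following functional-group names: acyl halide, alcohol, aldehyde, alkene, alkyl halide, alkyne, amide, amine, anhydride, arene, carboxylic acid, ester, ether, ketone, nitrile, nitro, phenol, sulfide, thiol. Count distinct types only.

Taking each segment in turn:
  HOOC: –COOH: carbonyl C bonded to –OH and C → carboxylic acid (the –OH is not a separate alcohol).
  CH2COOCH2: –C(=O)–O–C with C on the carbonyl side → ester.
  CH(CONH2): pendant –CONH2: carbonyl C bonded to C and N → amide.
  CH(COCH3): pendant –COCH3: carbonyl C bonded to two carbons → ketone.
  CH(CHO): pendant –CHO: carbonyl C bonded to C and H → aldehyde.
  CH(CH2OCH3): pendant –CH2OCH3: C–O–C linkage → ether.
  CHO: terminal –CHO: carbonyl C bonded to H and C → aldehyde.
Distinct types present: aldehyde, amide, carboxylic acid, ester, ether, ketone.

6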